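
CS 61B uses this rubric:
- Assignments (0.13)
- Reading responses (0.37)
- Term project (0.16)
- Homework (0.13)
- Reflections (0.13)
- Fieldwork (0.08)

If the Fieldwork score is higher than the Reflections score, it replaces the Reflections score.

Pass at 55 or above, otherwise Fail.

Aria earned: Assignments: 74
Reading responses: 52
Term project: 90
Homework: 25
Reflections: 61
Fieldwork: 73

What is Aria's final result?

Pass

Fieldwork (73) > Reflections (61), so Reflections counts as 73.
Weighted total:
  Assignments 74 × 0.13 = 9.62
  Reading responses 52 × 0.37 = 19.24
  Term project 90 × 0.16 = 14.4
  Homework 25 × 0.13 = 3.25
  Reflections 73 × 0.13 = 9.49
  Fieldwork 73 × 0.08 = 5.84
Sum = 61.84
61.84 ≥ 55 → Pass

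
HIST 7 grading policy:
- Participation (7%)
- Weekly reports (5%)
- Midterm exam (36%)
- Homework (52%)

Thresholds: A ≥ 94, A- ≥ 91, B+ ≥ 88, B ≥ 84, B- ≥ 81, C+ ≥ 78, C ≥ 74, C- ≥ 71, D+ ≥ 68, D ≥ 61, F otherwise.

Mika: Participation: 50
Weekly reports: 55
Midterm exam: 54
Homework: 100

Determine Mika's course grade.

C

Weighted total:
  Participation 50 × 0.07 = 3.5
  Weekly reports 55 × 0.05 = 2.75
  Midterm exam 54 × 0.36 = 19.44
  Homework 100 × 0.52 = 52
Sum = 77.69
77.69 is ≥ 74 and < 78 → C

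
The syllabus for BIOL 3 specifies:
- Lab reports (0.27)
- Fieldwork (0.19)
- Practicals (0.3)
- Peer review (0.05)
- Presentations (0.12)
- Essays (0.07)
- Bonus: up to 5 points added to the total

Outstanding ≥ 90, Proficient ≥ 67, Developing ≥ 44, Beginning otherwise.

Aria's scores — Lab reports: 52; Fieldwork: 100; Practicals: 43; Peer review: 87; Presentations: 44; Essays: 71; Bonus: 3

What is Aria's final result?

Weighted total:
  Lab reports 52 × 0.27 = 14.04
  Fieldwork 100 × 0.19 = 19
  Practicals 43 × 0.3 = 12.9
  Peer review 87 × 0.05 = 4.35
  Presentations 44 × 0.12 = 5.28
  Essays 71 × 0.07 = 4.97
Sum = 60.54
Bonus: 60.54 + 3 = 63.54
63.54 is ≥ 44 and < 67 → Developing

Developing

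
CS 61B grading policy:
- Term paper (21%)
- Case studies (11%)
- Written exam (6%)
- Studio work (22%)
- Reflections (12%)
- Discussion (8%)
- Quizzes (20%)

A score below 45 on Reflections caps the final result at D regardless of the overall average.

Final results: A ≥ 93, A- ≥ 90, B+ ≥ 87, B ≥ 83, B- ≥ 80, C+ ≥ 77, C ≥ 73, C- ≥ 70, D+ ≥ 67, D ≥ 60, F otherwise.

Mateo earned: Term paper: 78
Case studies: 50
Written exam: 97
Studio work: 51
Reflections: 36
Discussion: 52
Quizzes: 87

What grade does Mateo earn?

D

Reflections score 36 < 45: minimum not met.
Weighted total:
  Term paper 78 × 0.21 = 16.38
  Case studies 50 × 0.11 = 5.5
  Written exam 97 × 0.06 = 5.82
  Studio work 51 × 0.22 = 11.22
  Reflections 36 × 0.12 = 4.32
  Discussion 52 × 0.08 = 4.16
  Quizzes 87 × 0.2 = 17.4
Sum = 64.8
64.8 would be D; cap at D applies → D.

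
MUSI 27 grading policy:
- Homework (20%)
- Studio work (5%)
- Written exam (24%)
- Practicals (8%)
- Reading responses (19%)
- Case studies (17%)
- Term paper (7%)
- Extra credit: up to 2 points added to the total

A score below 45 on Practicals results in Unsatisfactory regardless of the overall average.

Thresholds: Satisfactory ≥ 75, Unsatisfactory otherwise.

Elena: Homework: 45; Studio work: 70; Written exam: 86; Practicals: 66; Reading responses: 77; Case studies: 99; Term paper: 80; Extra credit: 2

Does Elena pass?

Practicals score 66 ≥ 45: minimum met.
Weighted total:
  Homework 45 × 0.2 = 9
  Studio work 70 × 0.05 = 3.5
  Written exam 86 × 0.24 = 20.64
  Practicals 66 × 0.08 = 5.28
  Reading responses 77 × 0.19 = 14.63
  Case studies 99 × 0.17 = 16.83
  Term paper 80 × 0.07 = 5.6
Sum = 75.48
Extra credit: 75.48 + 2 = 77.48
77.48 ≥ 75 → Satisfactory

Satisfactory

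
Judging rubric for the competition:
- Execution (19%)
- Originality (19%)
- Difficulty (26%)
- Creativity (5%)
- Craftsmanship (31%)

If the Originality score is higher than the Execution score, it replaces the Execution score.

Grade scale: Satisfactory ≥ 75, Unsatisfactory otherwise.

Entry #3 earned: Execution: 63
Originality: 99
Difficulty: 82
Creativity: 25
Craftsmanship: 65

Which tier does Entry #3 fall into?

Originality (99) > Execution (63), so Execution counts as 99.
Weighted total:
  Execution 99 × 0.19 = 18.81
  Originality 99 × 0.19 = 18.81
  Difficulty 82 × 0.26 = 21.32
  Creativity 25 × 0.05 = 1.25
  Craftsmanship 65 × 0.31 = 20.15
Sum = 80.34
80.34 ≥ 75 → Satisfactory

Satisfactory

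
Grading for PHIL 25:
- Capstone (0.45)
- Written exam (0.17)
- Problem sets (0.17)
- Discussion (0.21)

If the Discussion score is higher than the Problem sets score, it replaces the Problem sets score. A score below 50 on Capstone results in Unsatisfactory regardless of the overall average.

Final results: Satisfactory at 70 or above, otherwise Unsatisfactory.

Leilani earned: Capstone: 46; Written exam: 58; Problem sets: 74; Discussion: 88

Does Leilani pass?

Unsatisfactory

Discussion (88) > Problem sets (74), so Problem sets counts as 88.
Capstone score 46 < 50: minimum not met.
Weighted total:
  Capstone 46 × 0.45 = 20.7
  Written exam 58 × 0.17 = 9.86
  Problem sets 88 × 0.17 = 14.96
  Discussion 88 × 0.21 = 18.48
Sum = 64
Because the Capstone minimum was not met, the result is Unsatisfactory.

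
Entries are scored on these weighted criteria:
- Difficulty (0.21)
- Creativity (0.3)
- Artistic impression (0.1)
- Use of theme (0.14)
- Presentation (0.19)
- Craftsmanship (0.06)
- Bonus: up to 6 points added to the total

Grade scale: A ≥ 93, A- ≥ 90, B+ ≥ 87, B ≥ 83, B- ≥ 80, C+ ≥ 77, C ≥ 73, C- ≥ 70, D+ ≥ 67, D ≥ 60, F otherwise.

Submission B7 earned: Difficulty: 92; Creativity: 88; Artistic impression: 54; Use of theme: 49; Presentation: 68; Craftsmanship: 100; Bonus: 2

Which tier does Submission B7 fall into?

Weighted total:
  Difficulty 92 × 0.21 = 19.32
  Creativity 88 × 0.3 = 26.4
  Artistic impression 54 × 0.1 = 5.4
  Use of theme 49 × 0.14 = 6.86
  Presentation 68 × 0.19 = 12.92
  Craftsmanship 100 × 0.06 = 6
Sum = 76.9
Bonus: 76.9 + 2 = 78.9
78.9 is ≥ 77 and < 80 → C+

C+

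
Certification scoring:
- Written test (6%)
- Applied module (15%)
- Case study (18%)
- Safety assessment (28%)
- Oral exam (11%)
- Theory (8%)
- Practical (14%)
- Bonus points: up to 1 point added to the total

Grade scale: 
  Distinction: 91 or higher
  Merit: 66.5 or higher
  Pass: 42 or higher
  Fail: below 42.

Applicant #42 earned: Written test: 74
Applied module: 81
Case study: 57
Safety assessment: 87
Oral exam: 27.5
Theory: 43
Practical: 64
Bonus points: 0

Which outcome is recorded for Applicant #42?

Weighted total:
  Written test 74 × 0.06 = 4.44
  Applied module 81 × 0.15 = 12.15
  Case study 57 × 0.18 = 10.26
  Safety assessment 87 × 0.28 = 24.36
  Oral exam 27.5 × 0.11 = 3.025
  Theory 43 × 0.08 = 3.44
  Practical 64 × 0.14 = 8.96
Sum = 66.635
Bonus points: 66.635 + 0 = 66.635
66.635 is ≥ 66.5 and < 91 → Merit

Merit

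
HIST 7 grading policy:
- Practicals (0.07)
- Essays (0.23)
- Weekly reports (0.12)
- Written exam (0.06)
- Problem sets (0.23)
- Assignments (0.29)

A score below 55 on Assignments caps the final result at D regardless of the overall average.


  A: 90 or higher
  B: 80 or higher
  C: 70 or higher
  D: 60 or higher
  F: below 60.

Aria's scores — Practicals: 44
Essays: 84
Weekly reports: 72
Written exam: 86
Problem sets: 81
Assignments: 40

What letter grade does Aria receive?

Assignments score 40 < 55: minimum not met.
Weighted total:
  Practicals 44 × 0.07 = 3.08
  Essays 84 × 0.23 = 19.32
  Weekly reports 72 × 0.12 = 8.64
  Written exam 86 × 0.06 = 5.16
  Problem sets 81 × 0.23 = 18.63
  Assignments 40 × 0.29 = 11.6
Sum = 66.43
66.43 would be D; cap at D applies → D.

D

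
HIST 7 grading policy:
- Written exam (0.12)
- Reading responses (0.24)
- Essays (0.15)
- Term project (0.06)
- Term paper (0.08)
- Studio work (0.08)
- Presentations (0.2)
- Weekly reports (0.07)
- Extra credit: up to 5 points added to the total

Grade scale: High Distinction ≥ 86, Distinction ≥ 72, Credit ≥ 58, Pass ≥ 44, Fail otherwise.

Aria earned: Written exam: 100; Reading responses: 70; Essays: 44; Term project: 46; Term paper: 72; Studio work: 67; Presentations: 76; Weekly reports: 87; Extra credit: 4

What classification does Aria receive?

Weighted total:
  Written exam 100 × 0.12 = 12
  Reading responses 70 × 0.24 = 16.8
  Essays 44 × 0.15 = 6.6
  Term project 46 × 0.06 = 2.76
  Term paper 72 × 0.08 = 5.76
  Studio work 67 × 0.08 = 5.36
  Presentations 76 × 0.2 = 15.2
  Weekly reports 87 × 0.07 = 6.09
Sum = 70.57
Extra credit: 70.57 + 4 = 74.57
74.57 is ≥ 72 and < 86 → Distinction

Distinction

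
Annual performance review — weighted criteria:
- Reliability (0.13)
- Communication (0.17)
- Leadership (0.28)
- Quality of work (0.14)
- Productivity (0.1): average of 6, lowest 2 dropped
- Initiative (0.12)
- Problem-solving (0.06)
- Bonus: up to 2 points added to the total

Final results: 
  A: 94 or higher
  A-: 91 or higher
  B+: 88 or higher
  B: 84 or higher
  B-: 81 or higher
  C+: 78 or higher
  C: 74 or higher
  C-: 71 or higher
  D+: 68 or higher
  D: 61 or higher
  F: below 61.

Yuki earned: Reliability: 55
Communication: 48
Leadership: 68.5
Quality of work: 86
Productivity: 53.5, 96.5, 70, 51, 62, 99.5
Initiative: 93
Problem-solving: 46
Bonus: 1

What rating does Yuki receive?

Productivity: drop 51, 53.5 → average of remaining 4 = 328/4 = 82
Weighted total:
  Reliability 55 × 0.13 = 7.15
  Communication 48 × 0.17 = 8.16
  Leadership 68.5 × 0.28 = 19.18
  Quality of work 86 × 0.14 = 12.04
  Productivity 82 × 0.1 = 8.2
  Initiative 93 × 0.12 = 11.16
  Problem-solving 46 × 0.06 = 2.76
Sum = 68.65
Bonus: 68.65 + 1 = 69.65
69.65 is ≥ 68 and < 71 → D+

D+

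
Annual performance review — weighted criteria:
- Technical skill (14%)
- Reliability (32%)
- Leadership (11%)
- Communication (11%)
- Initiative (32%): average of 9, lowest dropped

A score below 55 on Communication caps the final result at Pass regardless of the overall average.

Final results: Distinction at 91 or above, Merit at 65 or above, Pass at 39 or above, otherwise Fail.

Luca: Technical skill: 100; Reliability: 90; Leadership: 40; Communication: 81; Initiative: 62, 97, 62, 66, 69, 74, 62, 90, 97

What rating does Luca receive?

Merit

Initiative: drop 62 → average of remaining 8 = 617/8 = 77.125
Communication score 81 ≥ 55: minimum met.
Weighted total:
  Technical skill 100 × 0.14 = 14
  Reliability 90 × 0.32 = 28.8
  Leadership 40 × 0.11 = 4.4
  Communication 81 × 0.11 = 8.91
  Initiative 77.125 × 0.32 = 24.68
Sum = 80.79
80.79 is ≥ 65 and < 91 → Merit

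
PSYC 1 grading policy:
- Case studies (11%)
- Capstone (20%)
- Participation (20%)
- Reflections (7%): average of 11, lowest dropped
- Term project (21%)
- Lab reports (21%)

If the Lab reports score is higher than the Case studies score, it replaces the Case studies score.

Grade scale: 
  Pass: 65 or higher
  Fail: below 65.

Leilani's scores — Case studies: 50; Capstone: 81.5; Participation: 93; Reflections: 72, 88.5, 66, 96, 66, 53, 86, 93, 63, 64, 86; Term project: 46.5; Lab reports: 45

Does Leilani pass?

Pass

Reflections: drop 53 → average of remaining 10 = 780.5/10 = 78.05
Lab reports (45) ≤ Case studies (50), so Case studies stays at 50.
Weighted total:
  Case studies 50 × 0.11 = 5.5
  Capstone 81.5 × 0.2 = 16.3
  Participation 93 × 0.2 = 18.6
  Reflections 78.05 × 0.07 = 5.4635
  Term project 46.5 × 0.21 = 9.765
  Lab reports 45 × 0.21 = 9.45
Sum = 65.0785
65.0785 ≥ 65 → Pass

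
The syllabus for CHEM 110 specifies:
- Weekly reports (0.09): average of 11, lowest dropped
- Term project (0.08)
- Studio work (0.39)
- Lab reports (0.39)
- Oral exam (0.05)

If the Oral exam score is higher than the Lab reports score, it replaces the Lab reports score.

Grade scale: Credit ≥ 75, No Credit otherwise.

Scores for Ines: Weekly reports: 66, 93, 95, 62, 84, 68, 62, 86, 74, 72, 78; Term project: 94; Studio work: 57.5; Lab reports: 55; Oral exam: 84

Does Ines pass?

Weekly reports: drop 62 → average of remaining 10 = 778/10 = 77.8
Oral exam (84) > Lab reports (55), so Lab reports counts as 84.
Weighted total:
  Weekly reports 77.8 × 0.09 = 7.002
  Term project 94 × 0.08 = 7.52
  Studio work 57.5 × 0.39 = 22.425
  Lab reports 84 × 0.39 = 32.76
  Oral exam 84 × 0.05 = 4.2
Sum = 73.907
73.907 < 75 → No Credit

No Credit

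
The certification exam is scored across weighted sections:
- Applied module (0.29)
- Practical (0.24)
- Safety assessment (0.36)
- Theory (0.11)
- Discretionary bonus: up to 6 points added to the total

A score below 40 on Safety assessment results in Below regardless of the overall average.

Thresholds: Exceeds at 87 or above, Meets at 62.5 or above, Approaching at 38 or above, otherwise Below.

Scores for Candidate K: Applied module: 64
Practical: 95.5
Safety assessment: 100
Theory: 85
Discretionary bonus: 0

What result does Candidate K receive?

Safety assessment score 100 ≥ 40: minimum met.
Weighted total:
  Applied module 64 × 0.29 = 18.56
  Practical 95.5 × 0.24 = 22.92
  Safety assessment 100 × 0.36 = 36
  Theory 85 × 0.11 = 9.35
Sum = 86.83
Discretionary bonus: 86.83 + 0 = 86.83
86.83 is ≥ 62.5 and < 87 → Meets

Meets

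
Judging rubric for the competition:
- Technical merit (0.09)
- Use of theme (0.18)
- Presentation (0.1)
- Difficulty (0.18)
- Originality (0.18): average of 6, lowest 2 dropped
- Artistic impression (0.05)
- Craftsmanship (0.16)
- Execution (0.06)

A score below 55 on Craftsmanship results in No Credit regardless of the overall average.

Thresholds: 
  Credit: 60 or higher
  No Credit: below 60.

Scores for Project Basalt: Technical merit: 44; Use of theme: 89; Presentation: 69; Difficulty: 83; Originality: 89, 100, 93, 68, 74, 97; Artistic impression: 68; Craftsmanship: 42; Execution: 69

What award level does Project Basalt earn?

No Credit

Originality: drop 68, 74 → average of remaining 4 = 379/4 = 94.75
Craftsmanship score 42 < 55: minimum not met.
Weighted total:
  Technical merit 44 × 0.09 = 3.96
  Use of theme 89 × 0.18 = 16.02
  Presentation 69 × 0.1 = 6.9
  Difficulty 83 × 0.18 = 14.94
  Originality 94.75 × 0.18 = 17.055
  Artistic impression 68 × 0.05 = 3.4
  Craftsmanship 42 × 0.16 = 6.72
  Execution 69 × 0.06 = 4.14
Sum = 73.135
Because the Craftsmanship minimum was not met, the result is No Credit.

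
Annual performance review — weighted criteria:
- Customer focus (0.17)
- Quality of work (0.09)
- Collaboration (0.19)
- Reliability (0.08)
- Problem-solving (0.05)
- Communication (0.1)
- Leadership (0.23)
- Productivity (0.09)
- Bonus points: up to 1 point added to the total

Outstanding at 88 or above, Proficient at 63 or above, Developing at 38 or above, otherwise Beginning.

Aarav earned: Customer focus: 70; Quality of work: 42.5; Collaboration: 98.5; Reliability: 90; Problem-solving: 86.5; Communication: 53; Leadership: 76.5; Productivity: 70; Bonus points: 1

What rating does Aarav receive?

Weighted total:
  Customer focus 70 × 0.17 = 11.9
  Quality of work 42.5 × 0.09 = 3.825
  Collaboration 98.5 × 0.19 = 18.715
  Reliability 90 × 0.08 = 7.2
  Problem-solving 86.5 × 0.05 = 4.325
  Communication 53 × 0.1 = 5.3
  Leadership 76.5 × 0.23 = 17.595
  Productivity 70 × 0.09 = 6.3
Sum = 75.16
Bonus points: 75.16 + 1 = 76.16
76.16 is ≥ 63 and < 88 → Proficient

Proficient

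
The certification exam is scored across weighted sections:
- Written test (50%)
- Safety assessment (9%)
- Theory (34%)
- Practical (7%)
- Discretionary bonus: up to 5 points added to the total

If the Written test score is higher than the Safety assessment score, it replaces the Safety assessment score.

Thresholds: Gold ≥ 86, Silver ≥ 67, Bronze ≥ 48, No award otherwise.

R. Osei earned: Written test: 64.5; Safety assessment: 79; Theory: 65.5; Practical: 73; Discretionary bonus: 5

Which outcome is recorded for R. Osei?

Silver

Written test (64.5) ≤ Safety assessment (79), so Safety assessment stays at 79.
Weighted total:
  Written test 64.5 × 0.5 = 32.25
  Safety assessment 79 × 0.09 = 7.11
  Theory 65.5 × 0.34 = 22.27
  Practical 73 × 0.07 = 5.11
Sum = 66.74
Discretionary bonus: 66.74 + 5 = 71.74
71.74 is ≥ 67 and < 86 → Silver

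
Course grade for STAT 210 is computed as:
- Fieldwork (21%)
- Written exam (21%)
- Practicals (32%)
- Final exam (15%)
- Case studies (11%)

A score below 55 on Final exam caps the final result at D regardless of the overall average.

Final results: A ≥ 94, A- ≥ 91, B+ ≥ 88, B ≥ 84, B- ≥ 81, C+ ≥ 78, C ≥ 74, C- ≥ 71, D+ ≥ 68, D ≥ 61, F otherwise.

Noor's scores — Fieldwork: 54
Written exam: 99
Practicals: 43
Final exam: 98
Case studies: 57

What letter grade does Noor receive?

D

Final exam score 98 ≥ 55: minimum met.
Weighted total:
  Fieldwork 54 × 0.21 = 11.34
  Written exam 99 × 0.21 = 20.79
  Practicals 43 × 0.32 = 13.76
  Final exam 98 × 0.15 = 14.7
  Case studies 57 × 0.11 = 6.27
Sum = 66.86
66.86 is ≥ 61 and < 68 → D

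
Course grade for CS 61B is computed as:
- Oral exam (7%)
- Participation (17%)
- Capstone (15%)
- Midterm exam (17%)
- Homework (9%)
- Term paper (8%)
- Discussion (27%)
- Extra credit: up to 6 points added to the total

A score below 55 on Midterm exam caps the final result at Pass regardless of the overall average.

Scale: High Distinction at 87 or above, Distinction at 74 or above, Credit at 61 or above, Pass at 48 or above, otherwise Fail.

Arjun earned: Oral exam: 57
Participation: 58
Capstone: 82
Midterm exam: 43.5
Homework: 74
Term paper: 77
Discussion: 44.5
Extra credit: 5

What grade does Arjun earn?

Midterm exam score 43.5 < 55: minimum not met.
Weighted total:
  Oral exam 57 × 0.07 = 3.99
  Participation 58 × 0.17 = 9.86
  Capstone 82 × 0.15 = 12.3
  Midterm exam 43.5 × 0.17 = 7.395
  Homework 74 × 0.09 = 6.66
  Term paper 77 × 0.08 = 6.16
  Discussion 44.5 × 0.27 = 12.015
Sum = 58.38
Extra credit: 58.38 + 5 = 63.38
63.38 would be Credit; cap at Pass applies → Pass.

Pass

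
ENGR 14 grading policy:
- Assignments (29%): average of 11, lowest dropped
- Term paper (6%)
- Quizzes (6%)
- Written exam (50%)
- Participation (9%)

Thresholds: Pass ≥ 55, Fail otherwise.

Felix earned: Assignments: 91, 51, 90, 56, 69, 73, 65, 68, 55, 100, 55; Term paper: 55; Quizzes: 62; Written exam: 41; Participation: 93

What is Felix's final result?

Pass

Assignments: drop 51 → average of remaining 10 = 722/10 = 72.2
Weighted total:
  Assignments 72.2 × 0.29 = 20.938
  Term paper 55 × 0.06 = 3.3
  Quizzes 62 × 0.06 = 3.72
  Written exam 41 × 0.5 = 20.5
  Participation 93 × 0.09 = 8.37
Sum = 56.828
56.828 ≥ 55 → Pass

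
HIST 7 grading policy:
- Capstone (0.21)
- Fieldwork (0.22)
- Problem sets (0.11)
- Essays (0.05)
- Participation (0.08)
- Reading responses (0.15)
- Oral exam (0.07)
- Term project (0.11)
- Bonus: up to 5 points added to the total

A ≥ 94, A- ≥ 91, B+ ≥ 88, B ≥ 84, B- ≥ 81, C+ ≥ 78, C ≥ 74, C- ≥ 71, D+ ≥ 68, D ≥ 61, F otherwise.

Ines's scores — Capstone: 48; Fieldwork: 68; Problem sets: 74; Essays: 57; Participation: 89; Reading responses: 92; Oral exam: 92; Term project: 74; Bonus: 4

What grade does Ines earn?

Weighted total:
  Capstone 48 × 0.21 = 10.08
  Fieldwork 68 × 0.22 = 14.96
  Problem sets 74 × 0.11 = 8.14
  Essays 57 × 0.05 = 2.85
  Participation 89 × 0.08 = 7.12
  Reading responses 92 × 0.15 = 13.8
  Oral exam 92 × 0.07 = 6.44
  Term project 74 × 0.11 = 8.14
Sum = 71.53
Bonus: 71.53 + 4 = 75.53
75.53 is ≥ 74 and < 78 → C

C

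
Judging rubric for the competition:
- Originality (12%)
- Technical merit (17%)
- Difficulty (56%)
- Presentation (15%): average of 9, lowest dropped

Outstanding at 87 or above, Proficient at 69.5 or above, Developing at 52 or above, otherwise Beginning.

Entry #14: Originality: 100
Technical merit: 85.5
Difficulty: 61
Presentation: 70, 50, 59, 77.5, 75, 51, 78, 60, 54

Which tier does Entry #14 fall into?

Proficient

Presentation: drop 50 → average of remaining 8 = 524.5/8 = 65.5625
Weighted total:
  Originality 100 × 0.12 = 12
  Technical merit 85.5 × 0.17 = 14.535
  Difficulty 61 × 0.56 = 34.16
  Presentation 65.5625 × 0.15 = 9.834375
Sum = 70.529375
70.529375 is ≥ 69.5 and < 87 → Proficient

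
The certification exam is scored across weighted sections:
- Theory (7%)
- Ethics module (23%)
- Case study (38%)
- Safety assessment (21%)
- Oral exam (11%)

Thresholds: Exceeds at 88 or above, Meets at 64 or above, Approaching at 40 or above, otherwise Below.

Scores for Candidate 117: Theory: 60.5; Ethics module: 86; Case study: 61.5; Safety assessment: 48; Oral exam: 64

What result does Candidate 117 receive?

Meets

Weighted total:
  Theory 60.5 × 0.07 = 4.235
  Ethics module 86 × 0.23 = 19.78
  Case study 61.5 × 0.38 = 23.37
  Safety assessment 48 × 0.21 = 10.08
  Oral exam 64 × 0.11 = 7.04
Sum = 64.505
64.505 is ≥ 64 and < 88 → Meets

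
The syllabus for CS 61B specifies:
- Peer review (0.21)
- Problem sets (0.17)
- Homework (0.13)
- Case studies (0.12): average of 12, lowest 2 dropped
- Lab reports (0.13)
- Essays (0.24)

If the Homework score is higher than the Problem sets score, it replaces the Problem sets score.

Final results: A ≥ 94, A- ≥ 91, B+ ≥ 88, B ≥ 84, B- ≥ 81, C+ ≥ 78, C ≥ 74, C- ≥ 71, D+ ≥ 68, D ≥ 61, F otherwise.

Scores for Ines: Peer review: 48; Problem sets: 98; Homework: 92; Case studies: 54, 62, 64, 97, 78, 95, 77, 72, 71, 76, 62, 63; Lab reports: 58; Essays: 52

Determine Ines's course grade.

D

Case studies: drop 54, 62 → average of remaining 10 = 755/10 = 75.5
Homework (92) ≤ Problem sets (98), so Problem sets stays at 98.
Weighted total:
  Peer review 48 × 0.21 = 10.08
  Problem sets 98 × 0.17 = 16.66
  Homework 92 × 0.13 = 11.96
  Case studies 75.5 × 0.12 = 9.06
  Lab reports 58 × 0.13 = 7.54
  Essays 52 × 0.24 = 12.48
Sum = 67.78
67.78 is ≥ 61 and < 68 → D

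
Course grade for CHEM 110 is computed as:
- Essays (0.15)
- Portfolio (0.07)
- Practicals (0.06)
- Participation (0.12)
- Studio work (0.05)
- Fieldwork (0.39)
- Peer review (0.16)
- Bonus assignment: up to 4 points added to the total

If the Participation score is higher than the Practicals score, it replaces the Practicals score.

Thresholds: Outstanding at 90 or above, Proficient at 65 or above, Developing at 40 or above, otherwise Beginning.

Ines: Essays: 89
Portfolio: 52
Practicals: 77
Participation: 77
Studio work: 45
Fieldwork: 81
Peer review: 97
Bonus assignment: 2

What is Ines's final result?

Proficient

Participation (77) ≤ Practicals (77), so Practicals stays at 77.
Weighted total:
  Essays 89 × 0.15 = 13.35
  Portfolio 52 × 0.07 = 3.64
  Practicals 77 × 0.06 = 4.62
  Participation 77 × 0.12 = 9.24
  Studio work 45 × 0.05 = 2.25
  Fieldwork 81 × 0.39 = 31.59
  Peer review 97 × 0.16 = 15.52
Sum = 80.21
Bonus assignment: 80.21 + 2 = 82.21
82.21 is ≥ 65 and < 90 → Proficient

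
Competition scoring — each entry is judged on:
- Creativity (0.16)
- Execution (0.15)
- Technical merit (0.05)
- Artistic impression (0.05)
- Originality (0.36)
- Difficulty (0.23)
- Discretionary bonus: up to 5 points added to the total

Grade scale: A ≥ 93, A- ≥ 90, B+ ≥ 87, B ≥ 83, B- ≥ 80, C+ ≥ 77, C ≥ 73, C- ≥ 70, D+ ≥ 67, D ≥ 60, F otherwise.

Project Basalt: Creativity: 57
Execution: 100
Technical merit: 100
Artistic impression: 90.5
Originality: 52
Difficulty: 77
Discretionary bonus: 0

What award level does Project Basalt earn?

C-

Weighted total:
  Creativity 57 × 0.16 = 9.12
  Execution 100 × 0.15 = 15
  Technical merit 100 × 0.05 = 5
  Artistic impression 90.5 × 0.05 = 4.525
  Originality 52 × 0.36 = 18.72
  Difficulty 77 × 0.23 = 17.71
Sum = 70.075
Discretionary bonus: 70.075 + 0 = 70.075
70.075 is ≥ 70 and < 73 → C-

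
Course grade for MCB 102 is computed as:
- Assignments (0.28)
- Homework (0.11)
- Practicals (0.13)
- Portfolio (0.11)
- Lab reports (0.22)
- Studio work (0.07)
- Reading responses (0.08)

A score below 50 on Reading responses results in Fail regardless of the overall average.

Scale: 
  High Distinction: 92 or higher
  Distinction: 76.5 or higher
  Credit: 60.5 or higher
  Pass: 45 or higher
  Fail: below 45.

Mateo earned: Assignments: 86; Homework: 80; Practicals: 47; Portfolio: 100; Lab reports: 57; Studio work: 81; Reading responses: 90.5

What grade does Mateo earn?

Reading responses score 90.5 ≥ 50: minimum met.
Weighted total:
  Assignments 86 × 0.28 = 24.08
  Homework 80 × 0.11 = 8.8
  Practicals 47 × 0.13 = 6.11
  Portfolio 100 × 0.11 = 11
  Lab reports 57 × 0.22 = 12.54
  Studio work 81 × 0.07 = 5.67
  Reading responses 90.5 × 0.08 = 7.24
Sum = 75.44
75.44 is ≥ 60.5 and < 76.5 → Credit

Credit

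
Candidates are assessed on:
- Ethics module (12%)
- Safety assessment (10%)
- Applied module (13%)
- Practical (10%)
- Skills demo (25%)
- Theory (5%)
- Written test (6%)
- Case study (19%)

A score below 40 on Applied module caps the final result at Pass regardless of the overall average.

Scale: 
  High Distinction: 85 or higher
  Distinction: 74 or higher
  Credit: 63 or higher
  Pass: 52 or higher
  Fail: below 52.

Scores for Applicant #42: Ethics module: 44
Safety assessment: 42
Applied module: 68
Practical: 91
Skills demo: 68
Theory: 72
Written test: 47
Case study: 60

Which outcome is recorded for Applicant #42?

Pass

Applied module score 68 ≥ 40: minimum met.
Weighted total:
  Ethics module 44 × 0.12 = 5.28
  Safety assessment 42 × 0.1 = 4.2
  Applied module 68 × 0.13 = 8.84
  Practical 91 × 0.1 = 9.1
  Skills demo 68 × 0.25 = 17
  Theory 72 × 0.05 = 3.6
  Written test 47 × 0.06 = 2.82
  Case study 60 × 0.19 = 11.4
Sum = 62.24
62.24 is ≥ 52 and < 63 → Pass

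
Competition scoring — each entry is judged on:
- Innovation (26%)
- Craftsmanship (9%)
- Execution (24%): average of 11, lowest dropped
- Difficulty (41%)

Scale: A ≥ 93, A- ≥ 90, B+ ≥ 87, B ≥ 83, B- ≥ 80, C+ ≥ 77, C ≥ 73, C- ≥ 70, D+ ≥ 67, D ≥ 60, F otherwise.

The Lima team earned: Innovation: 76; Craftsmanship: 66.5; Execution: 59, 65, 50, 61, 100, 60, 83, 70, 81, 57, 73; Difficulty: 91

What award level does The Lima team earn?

B-

Execution: drop 50 → average of remaining 10 = 709/10 = 70.9
Weighted total:
  Innovation 76 × 0.26 = 19.76
  Craftsmanship 66.5 × 0.09 = 5.985
  Execution 70.9 × 0.24 = 17.016
  Difficulty 91 × 0.41 = 37.31
Sum = 80.071
80.071 is ≥ 80 and < 83 → B-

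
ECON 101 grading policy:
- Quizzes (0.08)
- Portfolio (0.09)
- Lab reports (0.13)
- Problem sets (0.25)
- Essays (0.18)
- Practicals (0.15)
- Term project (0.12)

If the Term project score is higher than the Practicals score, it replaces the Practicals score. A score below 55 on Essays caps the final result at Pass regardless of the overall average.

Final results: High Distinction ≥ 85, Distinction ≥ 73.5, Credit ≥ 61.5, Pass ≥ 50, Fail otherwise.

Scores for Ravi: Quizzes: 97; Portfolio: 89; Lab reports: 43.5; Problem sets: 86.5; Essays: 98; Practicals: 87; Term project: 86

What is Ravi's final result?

Term project (86) ≤ Practicals (87), so Practicals stays at 87.
Essays score 98 ≥ 55: minimum met.
Weighted total:
  Quizzes 97 × 0.08 = 7.76
  Portfolio 89 × 0.09 = 8.01
  Lab reports 43.5 × 0.13 = 5.655
  Problem sets 86.5 × 0.25 = 21.625
  Essays 98 × 0.18 = 17.64
  Practicals 87 × 0.15 = 13.05
  Term project 86 × 0.12 = 10.32
Sum = 84.06
84.06 is ≥ 73.5 and < 85 → Distinction

Distinction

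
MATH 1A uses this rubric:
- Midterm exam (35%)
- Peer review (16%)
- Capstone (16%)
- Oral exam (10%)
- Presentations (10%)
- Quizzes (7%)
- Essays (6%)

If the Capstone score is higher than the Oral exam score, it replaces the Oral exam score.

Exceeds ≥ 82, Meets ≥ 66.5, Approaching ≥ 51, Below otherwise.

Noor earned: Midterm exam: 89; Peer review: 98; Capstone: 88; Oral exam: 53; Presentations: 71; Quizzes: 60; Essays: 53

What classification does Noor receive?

Capstone (88) > Oral exam (53), so Oral exam counts as 88.
Weighted total:
  Midterm exam 89 × 0.35 = 31.15
  Peer review 98 × 0.16 = 15.68
  Capstone 88 × 0.16 = 14.08
  Oral exam 88 × 0.1 = 8.8
  Presentations 71 × 0.1 = 7.1
  Quizzes 60 × 0.07 = 4.2
  Essays 53 × 0.06 = 3.18
Sum = 84.19
84.19 ≥ 82 → Exceeds

Exceeds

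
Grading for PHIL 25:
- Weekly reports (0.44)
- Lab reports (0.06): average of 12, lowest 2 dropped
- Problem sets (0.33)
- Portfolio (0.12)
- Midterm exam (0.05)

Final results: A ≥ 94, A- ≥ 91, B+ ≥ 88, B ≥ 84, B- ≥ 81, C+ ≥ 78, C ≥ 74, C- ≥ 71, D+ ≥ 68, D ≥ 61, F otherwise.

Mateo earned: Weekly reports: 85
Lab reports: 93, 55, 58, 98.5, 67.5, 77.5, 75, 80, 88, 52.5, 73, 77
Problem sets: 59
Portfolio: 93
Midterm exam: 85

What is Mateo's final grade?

Lab reports: drop 52.5, 55 → average of remaining 10 = 787.5/10 = 78.75
Weighted total:
  Weekly reports 85 × 0.44 = 37.4
  Lab reports 78.75 × 0.06 = 4.725
  Problem sets 59 × 0.33 = 19.47
  Portfolio 93 × 0.12 = 11.16
  Midterm exam 85 × 0.05 = 4.25
Sum = 77.005
77.005 is ≥ 74 and < 78 → C

C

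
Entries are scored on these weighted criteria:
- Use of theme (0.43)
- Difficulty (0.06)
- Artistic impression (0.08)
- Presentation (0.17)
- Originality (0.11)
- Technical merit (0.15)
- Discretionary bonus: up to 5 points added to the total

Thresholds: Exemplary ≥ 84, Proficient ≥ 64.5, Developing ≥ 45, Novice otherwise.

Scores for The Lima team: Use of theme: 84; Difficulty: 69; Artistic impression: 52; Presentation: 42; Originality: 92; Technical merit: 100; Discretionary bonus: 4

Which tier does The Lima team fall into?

Weighted total:
  Use of theme 84 × 0.43 = 36.12
  Difficulty 69 × 0.06 = 4.14
  Artistic impression 52 × 0.08 = 4.16
  Presentation 42 × 0.17 = 7.14
  Originality 92 × 0.11 = 10.12
  Technical merit 100 × 0.15 = 15
Sum = 76.68
Discretionary bonus: 76.68 + 4 = 80.68
80.68 is ≥ 64.5 and < 84 → Proficient

Proficient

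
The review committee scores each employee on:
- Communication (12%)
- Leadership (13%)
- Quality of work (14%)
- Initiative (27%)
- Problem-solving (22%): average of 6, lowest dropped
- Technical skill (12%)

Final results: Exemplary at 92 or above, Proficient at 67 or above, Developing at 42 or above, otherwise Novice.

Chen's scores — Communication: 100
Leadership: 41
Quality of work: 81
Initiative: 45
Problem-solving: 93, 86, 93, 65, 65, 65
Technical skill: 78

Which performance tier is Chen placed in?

Proficient

Problem-solving: drop 65 → average of remaining 5 = 402/5 = 80.4
Weighted total:
  Communication 100 × 0.12 = 12
  Leadership 41 × 0.13 = 5.33
  Quality of work 81 × 0.14 = 11.34
  Initiative 45 × 0.27 = 12.15
  Problem-solving 80.4 × 0.22 = 17.688
  Technical skill 78 × 0.12 = 9.36
Sum = 67.868
67.868 is ≥ 67 and < 92 → Proficient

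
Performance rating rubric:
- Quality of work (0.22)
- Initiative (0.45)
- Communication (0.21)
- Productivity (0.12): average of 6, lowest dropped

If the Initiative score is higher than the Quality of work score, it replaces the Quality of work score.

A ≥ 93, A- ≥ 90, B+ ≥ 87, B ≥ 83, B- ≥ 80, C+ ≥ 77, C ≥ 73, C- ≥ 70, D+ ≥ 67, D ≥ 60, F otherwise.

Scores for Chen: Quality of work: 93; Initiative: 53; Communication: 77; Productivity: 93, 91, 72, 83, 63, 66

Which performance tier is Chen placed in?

C-

Productivity: drop 63 → average of remaining 5 = 405/5 = 81
Initiative (53) ≤ Quality of work (93), so Quality of work stays at 93.
Weighted total:
  Quality of work 93 × 0.22 = 20.46
  Initiative 53 × 0.45 = 23.85
  Communication 77 × 0.21 = 16.17
  Productivity 81 × 0.12 = 9.72
Sum = 70.2
70.2 is ≥ 70 and < 73 → C-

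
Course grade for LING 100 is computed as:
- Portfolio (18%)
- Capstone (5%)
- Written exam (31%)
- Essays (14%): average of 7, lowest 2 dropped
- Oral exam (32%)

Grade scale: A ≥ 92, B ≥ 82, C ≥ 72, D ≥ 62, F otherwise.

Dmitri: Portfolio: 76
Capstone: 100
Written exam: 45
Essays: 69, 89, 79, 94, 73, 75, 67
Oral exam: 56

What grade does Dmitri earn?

D

Essays: drop 67, 69 → average of remaining 5 = 410/5 = 82
Weighted total:
  Portfolio 76 × 0.18 = 13.68
  Capstone 100 × 0.05 = 5
  Written exam 45 × 0.31 = 13.95
  Essays 82 × 0.14 = 11.48
  Oral exam 56 × 0.32 = 17.92
Sum = 62.03
62.03 is ≥ 62 and < 72 → D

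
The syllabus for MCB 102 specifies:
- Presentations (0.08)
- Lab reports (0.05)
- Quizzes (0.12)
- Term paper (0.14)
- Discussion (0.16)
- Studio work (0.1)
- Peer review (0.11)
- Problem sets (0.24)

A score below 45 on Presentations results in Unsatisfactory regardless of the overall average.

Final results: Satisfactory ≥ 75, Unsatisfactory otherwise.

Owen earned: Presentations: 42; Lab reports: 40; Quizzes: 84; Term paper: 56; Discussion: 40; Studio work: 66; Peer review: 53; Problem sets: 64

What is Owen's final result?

Unsatisfactory

Presentations score 42 < 45: minimum not met.
Weighted total:
  Presentations 42 × 0.08 = 3.36
  Lab reports 40 × 0.05 = 2
  Quizzes 84 × 0.12 = 10.08
  Term paper 56 × 0.14 = 7.84
  Discussion 40 × 0.16 = 6.4
  Studio work 66 × 0.1 = 6.6
  Peer review 53 × 0.11 = 5.83
  Problem sets 64 × 0.24 = 15.36
Sum = 57.47
Because the Presentations minimum was not met, the result is Unsatisfactory.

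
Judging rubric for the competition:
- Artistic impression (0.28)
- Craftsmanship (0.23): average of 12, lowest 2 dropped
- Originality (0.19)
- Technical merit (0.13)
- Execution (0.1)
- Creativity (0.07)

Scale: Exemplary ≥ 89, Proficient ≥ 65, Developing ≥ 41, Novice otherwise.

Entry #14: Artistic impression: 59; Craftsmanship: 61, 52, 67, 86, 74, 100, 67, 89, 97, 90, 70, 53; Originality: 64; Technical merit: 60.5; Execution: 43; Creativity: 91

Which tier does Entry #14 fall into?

Craftsmanship: drop 52, 53 → average of remaining 10 = 801/10 = 80.1
Weighted total:
  Artistic impression 59 × 0.28 = 16.52
  Craftsmanship 80.1 × 0.23 = 18.423
  Originality 64 × 0.19 = 12.16
  Technical merit 60.5 × 0.13 = 7.865
  Execution 43 × 0.1 = 4.3
  Creativity 91 × 0.07 = 6.37
Sum = 65.638
65.638 is ≥ 65 and < 89 → Proficient

Proficient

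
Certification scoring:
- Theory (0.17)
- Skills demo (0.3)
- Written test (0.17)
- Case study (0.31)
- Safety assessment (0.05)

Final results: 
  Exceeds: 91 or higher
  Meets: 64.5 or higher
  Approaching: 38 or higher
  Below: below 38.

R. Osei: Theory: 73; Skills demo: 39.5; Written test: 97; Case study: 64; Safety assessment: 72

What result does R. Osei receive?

Approaching

Weighted total:
  Theory 73 × 0.17 = 12.41
  Skills demo 39.5 × 0.3 = 11.85
  Written test 97 × 0.17 = 16.49
  Case study 64 × 0.31 = 19.84
  Safety assessment 72 × 0.05 = 3.6
Sum = 64.19
64.19 is ≥ 38 and < 64.5 → Approaching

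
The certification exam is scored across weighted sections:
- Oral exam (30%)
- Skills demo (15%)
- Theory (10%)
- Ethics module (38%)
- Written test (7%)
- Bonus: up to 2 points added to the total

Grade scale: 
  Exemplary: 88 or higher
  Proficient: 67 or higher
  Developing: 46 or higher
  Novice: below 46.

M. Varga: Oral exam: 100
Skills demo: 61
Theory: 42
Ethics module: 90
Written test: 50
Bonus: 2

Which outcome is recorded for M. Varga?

Weighted total:
  Oral exam 100 × 0.3 = 30
  Skills demo 61 × 0.15 = 9.15
  Theory 42 × 0.1 = 4.2
  Ethics module 90 × 0.38 = 34.2
  Written test 50 × 0.07 = 3.5
Sum = 81.05
Bonus: 81.05 + 2 = 83.05
83.05 is ≥ 67 and < 88 → Proficient

Proficient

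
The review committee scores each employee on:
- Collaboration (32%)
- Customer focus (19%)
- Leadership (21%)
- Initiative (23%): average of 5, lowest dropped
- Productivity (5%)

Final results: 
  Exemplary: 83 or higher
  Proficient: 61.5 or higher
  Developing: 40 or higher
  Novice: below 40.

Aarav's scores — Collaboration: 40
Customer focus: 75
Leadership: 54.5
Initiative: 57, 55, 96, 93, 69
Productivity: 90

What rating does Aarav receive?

Initiative: drop 55 → average of remaining 4 = 315/4 = 78.75
Weighted total:
  Collaboration 40 × 0.32 = 12.8
  Customer focus 75 × 0.19 = 14.25
  Leadership 54.5 × 0.21 = 11.445
  Initiative 78.75 × 0.23 = 18.1125
  Productivity 90 × 0.05 = 4.5
Sum = 61.1075
61.1075 is ≥ 40 and < 61.5 → Developing

Developing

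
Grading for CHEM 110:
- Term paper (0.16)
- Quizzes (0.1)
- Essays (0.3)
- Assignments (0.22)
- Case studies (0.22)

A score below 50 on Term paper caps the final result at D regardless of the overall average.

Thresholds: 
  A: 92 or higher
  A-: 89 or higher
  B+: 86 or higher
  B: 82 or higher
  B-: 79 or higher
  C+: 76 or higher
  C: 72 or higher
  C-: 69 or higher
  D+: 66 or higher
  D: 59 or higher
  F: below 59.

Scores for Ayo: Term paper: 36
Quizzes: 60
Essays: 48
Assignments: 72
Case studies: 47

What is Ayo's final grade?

Term paper score 36 < 50: minimum not met.
Weighted total:
  Term paper 36 × 0.16 = 5.76
  Quizzes 60 × 0.1 = 6
  Essays 48 × 0.3 = 14.4
  Assignments 72 × 0.22 = 15.84
  Case studies 47 × 0.22 = 10.34
Sum = 52.34
52.34 would be F; cap at D applies → F.

F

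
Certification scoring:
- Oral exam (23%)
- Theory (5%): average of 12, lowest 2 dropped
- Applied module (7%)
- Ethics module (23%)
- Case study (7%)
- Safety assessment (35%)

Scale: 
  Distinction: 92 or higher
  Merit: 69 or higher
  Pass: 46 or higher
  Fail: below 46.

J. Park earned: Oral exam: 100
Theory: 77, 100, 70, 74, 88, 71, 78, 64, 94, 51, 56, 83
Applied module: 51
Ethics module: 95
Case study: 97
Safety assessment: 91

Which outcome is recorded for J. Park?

Merit

Theory: drop 51, 56 → average of remaining 10 = 799/10 = 79.9
Weighted total:
  Oral exam 100 × 0.23 = 23
  Theory 79.9 × 0.05 = 3.995
  Applied module 51 × 0.07 = 3.57
  Ethics module 95 × 0.23 = 21.85
  Case study 97 × 0.07 = 6.79
  Safety assessment 91 × 0.35 = 31.85
Sum = 91.055
91.055 is ≥ 69 and < 92 → Merit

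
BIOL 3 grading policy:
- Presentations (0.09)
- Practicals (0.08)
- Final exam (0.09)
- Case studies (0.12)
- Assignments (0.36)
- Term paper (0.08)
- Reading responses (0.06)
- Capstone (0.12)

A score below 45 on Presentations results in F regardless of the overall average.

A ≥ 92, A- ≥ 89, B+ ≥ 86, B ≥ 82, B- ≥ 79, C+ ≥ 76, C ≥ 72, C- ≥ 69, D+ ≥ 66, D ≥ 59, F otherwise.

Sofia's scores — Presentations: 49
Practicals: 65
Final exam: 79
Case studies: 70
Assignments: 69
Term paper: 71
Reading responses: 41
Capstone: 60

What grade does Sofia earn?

Presentations score 49 ≥ 45: minimum met.
Weighted total:
  Presentations 49 × 0.09 = 4.41
  Practicals 65 × 0.08 = 5.2
  Final exam 79 × 0.09 = 7.11
  Case studies 70 × 0.12 = 8.4
  Assignments 69 × 0.36 = 24.84
  Term paper 71 × 0.08 = 5.68
  Reading responses 41 × 0.06 = 2.46
  Capstone 60 × 0.12 = 7.2
Sum = 65.3
65.3 is ≥ 59 and < 66 → D

D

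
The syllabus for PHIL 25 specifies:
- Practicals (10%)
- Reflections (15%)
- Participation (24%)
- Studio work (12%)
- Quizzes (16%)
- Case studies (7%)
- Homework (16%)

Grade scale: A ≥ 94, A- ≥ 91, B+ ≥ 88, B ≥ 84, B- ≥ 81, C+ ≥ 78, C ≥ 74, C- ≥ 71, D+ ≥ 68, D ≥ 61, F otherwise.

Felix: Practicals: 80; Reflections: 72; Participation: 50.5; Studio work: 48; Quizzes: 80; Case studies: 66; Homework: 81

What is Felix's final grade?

D

Weighted total:
  Practicals 80 × 0.1 = 8
  Reflections 72 × 0.15 = 10.8
  Participation 50.5 × 0.24 = 12.12
  Studio work 48 × 0.12 = 5.76
  Quizzes 80 × 0.16 = 12.8
  Case studies 66 × 0.07 = 4.62
  Homework 81 × 0.16 = 12.96
Sum = 67.06
67.06 is ≥ 61 and < 68 → D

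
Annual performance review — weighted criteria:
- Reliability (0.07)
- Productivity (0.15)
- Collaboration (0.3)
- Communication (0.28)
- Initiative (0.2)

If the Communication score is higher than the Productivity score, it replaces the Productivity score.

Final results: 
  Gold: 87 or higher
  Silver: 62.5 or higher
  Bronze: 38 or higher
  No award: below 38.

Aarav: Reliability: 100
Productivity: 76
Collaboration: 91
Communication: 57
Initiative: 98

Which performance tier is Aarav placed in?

Communication (57) ≤ Productivity (76), so Productivity stays at 76.
Weighted total:
  Reliability 100 × 0.07 = 7
  Productivity 76 × 0.15 = 11.4
  Collaboration 91 × 0.3 = 27.3
  Communication 57 × 0.28 = 15.96
  Initiative 98 × 0.2 = 19.6
Sum = 81.26
81.26 is ≥ 62.5 and < 87 → Silver

Silver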